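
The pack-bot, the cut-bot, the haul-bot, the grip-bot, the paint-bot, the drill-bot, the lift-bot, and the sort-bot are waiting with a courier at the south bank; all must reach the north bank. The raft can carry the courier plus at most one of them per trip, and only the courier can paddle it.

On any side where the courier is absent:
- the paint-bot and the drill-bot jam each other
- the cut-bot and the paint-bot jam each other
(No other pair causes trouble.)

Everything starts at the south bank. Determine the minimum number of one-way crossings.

17

Counting alone: the courier can take at most 1 across per trip to the north bank, so moving all 8 needs at least 8 loaded trips out, with a return between consecutive ones — at least 15 crossings.
The safety rule pushes this higher. Following every safe sequence of crossings, the most of the 8 that can be at the north bank as the raft arrives there on crossing 15 is 7 — never all 8.
So no plan with fewer than 17 crossings exists, and this one achieves 17:
1. Courier goes to the north bank with the paint-bot.  [the south bank: the cut-bot, the drill-bot, the grip-bot, the haul-bot, the lift-bot, the pack-bot, the sort-bot | the north bank: the paint-bot]
2. Courier goes back to the south bank alone.  [the south bank: the cut-bot, the drill-bot, the grip-bot, the haul-bot, the lift-bot, the pack-bot, the sort-bot | the north bank: the paint-bot]
3. Courier goes to the north bank with the pack-bot.  [the south bank: the cut-bot, the drill-bot, the grip-bot, the haul-bot, the lift-bot, the sort-bot | the north bank: the pack-bot, the paint-bot]
4. Courier goes back to the south bank alone.  [the south bank: the cut-bot, the drill-bot, the grip-bot, the haul-bot, the lift-bot, the sort-bot | the north bank: the pack-bot, the paint-bot]
5. Courier goes to the north bank with the cut-bot.  [the south bank: the drill-bot, the grip-bot, the haul-bot, the lift-bot, the sort-bot | the north bank: the cut-bot, the pack-bot, the paint-bot]
6. Courier goes back to the south bank with the paint-bot.  [the south bank: the drill-bot, the grip-bot, the haul-bot, the lift-bot, the paint-bot, the sort-bot | the north bank: the cut-bot, the pack-bot]
7. Courier goes to the north bank with the drill-bot.  [the south bank: the grip-bot, the haul-bot, the lift-bot, the paint-bot, the sort-bot | the north bank: the cut-bot, the drill-bot, the pack-bot]
8. Courier goes back to the south bank alone.  [the south bank: the grip-bot, the haul-bot, the lift-bot, the paint-bot, the sort-bot | the north bank: the cut-bot, the drill-bot, the pack-bot]
9. Courier goes to the north bank with the haul-bot.  [the south bank: the grip-bot, the lift-bot, the paint-bot, the sort-bot | the north bank: the cut-bot, the drill-bot, the haul-bot, the pack-bot]
10. Courier goes back to the south bank alone.  [the south bank: the grip-bot, the lift-bot, the paint-bot, the sort-bot | the north bank: the cut-bot, the drill-bot, the haul-bot, the pack-bot]
11. Courier goes to the north bank with the grip-bot.  [the south bank: the lift-bot, the paint-bot, the sort-bot | the north bank: the cut-bot, the drill-bot, the grip-bot, the haul-bot, the pack-bot]
12. Courier goes back to the south bank alone.  [the south bank: the lift-bot, the paint-bot, the sort-bot | the north bank: the cut-bot, the drill-bot, the grip-bot, the haul-bot, the pack-bot]
13. Courier goes to the north bank with the lift-bot.  [the south bank: the paint-bot, the sort-bot | the north bank: the cut-bot, the drill-bot, the grip-bot, the haul-bot, the lift-bot, the pack-bot]
14. Courier goes back to the south bank alone.  [the south bank: the paint-bot, the sort-bot | the north bank: the cut-bot, the drill-bot, the grip-bot, the haul-bot, the lift-bot, the pack-bot]
15. Courier goes to the north bank with the sort-bot.  [the south bank: the paint-bot | the north bank: the cut-bot, the drill-bot, the grip-bot, the haul-bot, the lift-bot, the pack-bot, the sort-bot]
16. Courier goes back to the south bank alone.  [the south bank: the paint-bot | the north bank: the cut-bot, the drill-bot, the grip-bot, the haul-bot, the lift-bot, the pack-bot, the sort-bot]
17. Courier goes to the north bank with the paint-bot.  [the south bank: — | the north bank: the cut-bot, the drill-bot, the grip-bot, the haul-bot, the lift-bot, the pack-bot, the paint-bot, the sort-bot]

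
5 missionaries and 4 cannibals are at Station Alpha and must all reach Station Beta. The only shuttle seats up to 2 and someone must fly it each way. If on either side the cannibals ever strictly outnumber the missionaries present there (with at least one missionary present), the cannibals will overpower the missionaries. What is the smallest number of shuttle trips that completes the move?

15

Counting alone: each trip to Station Beta takes at most 2 across and each return brings at least 1 back, so after t trips out (and t−1 returns) at most 2t − (t−1) of the 9 are across; that first reaches 9 at t = 8, so at least 15 crossings are needed.
The plan below uses exactly 15 crossings, so it is optimal:
1. 2 cannibals → Station Beta.  (Station Alpha: 5M 2C; Station Beta: 0M 2C)
2. 1 cannibal ← Station Alpha.  (Station Alpha: 5M 3C; Station Beta: 0M 1C)
3. 2 cannibals → Station Beta.  (Station Alpha: 5M 1C; Station Beta: 0M 3C)
4. 1 cannibal ← Station Alpha.  (Station Alpha: 5M 2C; Station Beta: 0M 2C)
5. 2 missionaries → Station Beta.  (Station Alpha: 3M 2C; Station Beta: 2M 2C)
6. 1 cannibal ← Station Alpha.  (Station Alpha: 3M 3C; Station Beta: 2M 1C)
7. 1 missionary and 1 cannibal → Station Beta.  (Station Alpha: 2M 2C; Station Beta: 3M 2C)
8. 1 missionary ← Station Alpha.  (Station Alpha: 3M 2C; Station Beta: 2M 2C)
9. 1 missionary and 1 cannibal → Station Beta.  (Station Alpha: 2M 1C; Station Beta: 3M 3C)
10. 1 cannibal ← Station Alpha.  (Station Alpha: 2M 2C; Station Beta: 3M 2C)
11. 1 missionary and 1 cannibal → Station Beta.  (Station Alpha: 1M 1C; Station Beta: 4M 3C)
12. 1 missionary ← Station Alpha.  (Station Alpha: 2M 1C; Station Beta: 3M 3C)
13. 1 missionary and 1 cannibal → Station Beta.  (Station Alpha: 1M 0C; Station Beta: 4M 4C)
14. 1 cannibal ← Station Alpha.  (Station Alpha: 1M 1C; Station Beta: 4M 3C)
15. 1 missionary and 1 cannibal → Station Beta.  (Station Alpha: 0M 0C; Station Beta: 5M 4C)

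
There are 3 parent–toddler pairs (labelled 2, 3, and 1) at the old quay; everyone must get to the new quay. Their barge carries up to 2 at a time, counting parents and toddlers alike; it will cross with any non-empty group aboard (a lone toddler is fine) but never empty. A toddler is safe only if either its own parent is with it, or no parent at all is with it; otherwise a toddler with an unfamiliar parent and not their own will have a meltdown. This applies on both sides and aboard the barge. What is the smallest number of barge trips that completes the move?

Counting alone: each trip to the new quay takes at most 2 across and each return brings at least 1 back, so after t trips out (and t−1 returns) at most 2t − (t−1) of the 6 are across; that first reaches 6 at t = 5, so at least 9 crossings are needed.
The safety rule pushes this higher. Following every safe sequence of crossings, the most of the 6 that can be at the new quay as the barge arrives there on crossing 9 is 5 — never all 6.
So no plan with fewer than 11 crossings exists, and this one achieves 11:
1. parent 2 and toddler 2 cross → the new quay.
2. parent 2 crosses ← the old quay.
3. toddler 1 and toddler 3 cross → the new quay.
4. toddler 2 crosses ← the old quay.
5. parent 1 and parent 3 cross → the new quay.
6. parent 3 and toddler 3 cross ← the old quay.
7. parent 2 and parent 3 cross → the new quay.
8. toddler 1 crosses ← the old quay.
9. toddler 2 and toddler 3 cross → the new quay.
10. parent 1 crosses ← the old quay.
11. parent 1 and toddler 1 cross → the new quay.

11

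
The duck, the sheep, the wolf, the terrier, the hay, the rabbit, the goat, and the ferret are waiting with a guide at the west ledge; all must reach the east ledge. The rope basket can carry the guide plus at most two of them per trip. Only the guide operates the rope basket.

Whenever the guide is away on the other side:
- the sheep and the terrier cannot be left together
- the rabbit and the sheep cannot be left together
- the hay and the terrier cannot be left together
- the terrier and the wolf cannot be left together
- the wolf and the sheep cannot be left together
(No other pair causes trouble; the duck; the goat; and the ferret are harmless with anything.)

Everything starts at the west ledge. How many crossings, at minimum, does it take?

Counting alone: the guide can take at most 2 across per trip to the east ledge, so moving all 8 needs at least 4 loaded trips out, with a return between consecutive ones — at least 7 crossings.
The safety rule pushes this higher. Following every safe sequence of crossings, the most of the 8 that can be at the east ledge as the rope basket arrives there on crossings 7, 9, 11 is 5, 6, 7 respectively — never all 8.
So no plan with fewer than 13 crossings exists, and this one achieves 13:
1. Guide goes to the east ledge with the sheep and the terrier.  [the west ledge: the duck, the ferret, the goat, the hay, the rabbit, the wolf | the east ledge: the sheep, the terrier]
2. Guide goes back to the west ledge with the sheep.  [the west ledge: the duck, the ferret, the goat, the hay, the rabbit, the sheep, the wolf | the east ledge: the terrier]
3. Guide goes to the east ledge with the duck and the sheep.  [the west ledge: the ferret, the goat, the hay, the rabbit, the wolf | the east ledge: the duck, the sheep, the terrier]
4. Guide goes back to the west ledge with the sheep.  [the west ledge: the ferret, the goat, the hay, the rabbit, the sheep, the wolf | the east ledge: the duck, the terrier]
5. Guide goes to the east ledge with the hay and the sheep.  [the west ledge: the ferret, the goat, the rabbit, the wolf | the east ledge: the duck, the hay, the sheep, the terrier]
6. Guide goes back to the west ledge with the terrier.  [the west ledge: the ferret, the goat, the rabbit, the terrier, the wolf | the east ledge: the duck, the hay, the sheep]
7. Guide goes to the east ledge with the rabbit and the wolf.  [the west ledge: the ferret, the goat, the terrier | the east ledge: the duck, the hay, the rabbit, the sheep, the wolf]
8. Guide goes back to the west ledge with the sheep.  [the west ledge: the ferret, the goat, the sheep, the terrier | the east ledge: the duck, the hay, the rabbit, the wolf]
9. Guide goes to the east ledge with the goat and the sheep.  [the west ledge: the ferret, the terrier | the east ledge: the duck, the goat, the hay, the rabbit, the sheep, the wolf]
10. Guide goes back to the west ledge with the sheep.  [the west ledge: the ferret, the sheep, the terrier | the east ledge: the duck, the goat, the hay, the rabbit, the wolf]
11. Guide goes to the east ledge with the ferret and the sheep.  [the west ledge: the terrier | the east ledge: the duck, the ferret, the goat, the hay, the rabbit, the sheep, the wolf]
12. Guide goes back to the west ledge with the sheep.  [the west ledge: the sheep, the terrier | the east ledge: the duck, the ferret, the goat, the hay, the rabbit, the wolf]
13. Guide goes to the east ledge with the sheep and the terrier.  [the west ledge: — | the east ledge: the duck, the ferret, the goat, the hay, the rabbit, the sheep, the terrier, the wolf]

13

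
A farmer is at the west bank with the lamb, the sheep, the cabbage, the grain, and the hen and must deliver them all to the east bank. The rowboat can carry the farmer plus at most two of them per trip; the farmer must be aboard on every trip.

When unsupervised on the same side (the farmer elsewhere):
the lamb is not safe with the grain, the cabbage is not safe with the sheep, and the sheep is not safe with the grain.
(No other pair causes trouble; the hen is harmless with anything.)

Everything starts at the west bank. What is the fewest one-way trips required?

5

Counting alone: the farmer can take at most 2 across per trip to the east bank, so moving all 5 needs at least 3 loaded trips out, with a return between consecutive ones — at least 5 crossings.
The plan below uses exactly 5 crossings, so it is optimal:
1. Farmer goes to the east bank with the lamb and the sheep.
2. Farmer goes back to the west bank alone.
3. Farmer goes to the east bank with the hen.
4. Farmer goes back to the west bank alone.
5. Farmer goes to the east bank with the cabbage and the grain.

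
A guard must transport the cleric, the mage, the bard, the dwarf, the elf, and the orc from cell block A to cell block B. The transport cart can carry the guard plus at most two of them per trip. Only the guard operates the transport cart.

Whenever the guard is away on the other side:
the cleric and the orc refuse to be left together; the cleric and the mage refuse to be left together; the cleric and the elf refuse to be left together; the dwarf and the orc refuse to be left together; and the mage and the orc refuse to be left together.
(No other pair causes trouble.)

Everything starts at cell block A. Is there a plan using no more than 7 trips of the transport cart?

No

Counting alone: the guard can take at most 2 across per trip to cell block B, so moving all 6 needs at least 3 loaded trips out, with a return between consecutive ones — at least 5 crossings.
The safety rule pushes this higher. Following every safe sequence of crossings, the most of the 6 that can be at cell block B as the transport cart arrives there on crossings 5, 7 is 4, 5 respectively — never all 6.
So the move cannot be finished within 7 crossings. (The shortest complete plan takes 9:)
1. Guard goes to cell block B with the cleric and the orc.
2. Guard goes back to cell block A with the cleric.
3. Guard goes to cell block B with the bard and the cleric.
4. Guard goes back to cell block A with the cleric.
5. Guard goes to cell block B with the cleric and the dwarf.
6. Guard goes back to cell block A with the orc.
7. Guard goes to cell block B with the elf and the mage.
8. Guard goes back to cell block A with the cleric.
9. Guard goes to cell block B with the cleric and the orc.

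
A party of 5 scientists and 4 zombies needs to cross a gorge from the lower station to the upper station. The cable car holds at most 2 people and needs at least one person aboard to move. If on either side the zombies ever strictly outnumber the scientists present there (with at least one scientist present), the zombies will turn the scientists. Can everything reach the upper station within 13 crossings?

No

Counting alone: each trip to the upper station takes at most 2 across and each return brings at least 1 back, so after t trips out (and t−1 returns) at most 2t − (t−1) of the 9 are across; that first reaches 9 at t = 8, so at least 15 crossings are needed.
Since 13 < 15, 13 crossings cannot be enough. (The shortest complete plan in fact takes 15:)
1. 2 zombies → the upper station.  (the lower station: 5S 2Z; the upper station: 0S 2Z)
2. 1 zombie ← the lower station.  (the lower station: 5S 3Z; the upper station: 0S 1Z)
3. 2 zombies → the upper station.  (the lower station: 5S 1Z; the upper station: 0S 3Z)
4. 1 zombie ← the lower station.  (the lower station: 5S 2Z; the upper station: 0S 2Z)
5. 2 scientists → the upper station.  (the lower station: 3S 2Z; the upper station: 2S 2Z)
6. 1 zombie ← the lower station.  (the lower station: 3S 3Z; the upper station: 2S 1Z)
7. 1 scientist and 1 zombie → the upper station.  (the lower station: 2S 2Z; the upper station: 3S 2Z)
8. 1 scientist ← the lower station.  (the lower station: 3S 2Z; the upper station: 2S 2Z)
9. 1 scientist and 1 zombie → the upper station.  (the lower station: 2S 1Z; the upper station: 3S 3Z)
10. 1 zombie ← the lower station.  (the lower station: 2S 2Z; the upper station: 3S 2Z)
11. 1 scientist and 1 zombie → the upper station.  (the lower station: 1S 1Z; the upper station: 4S 3Z)
12. 1 scientist ← the lower station.  (the lower station: 2S 1Z; the upper station: 3S 3Z)
13. 1 scientist and 1 zombie → the upper station.  (the lower station: 1S 0Z; the upper station: 4S 4Z)
14. 1 zombie ← the lower station.  (the lower station: 1S 1Z; the upper station: 4S 3Z)
15. 1 scientist and 1 zombie → the upper station.  (the lower station: 0S 0Z; the upper station: 5S 4Z)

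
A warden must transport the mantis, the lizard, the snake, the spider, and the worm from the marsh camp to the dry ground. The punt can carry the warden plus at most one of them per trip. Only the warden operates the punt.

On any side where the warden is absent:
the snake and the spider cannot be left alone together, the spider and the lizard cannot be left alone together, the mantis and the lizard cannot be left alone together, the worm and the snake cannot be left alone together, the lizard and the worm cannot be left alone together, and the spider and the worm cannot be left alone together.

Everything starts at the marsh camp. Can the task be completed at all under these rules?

No

Whatever the first load, the items left behind include a forbidden pair without the warden. No opening move is safe, so no plan exists.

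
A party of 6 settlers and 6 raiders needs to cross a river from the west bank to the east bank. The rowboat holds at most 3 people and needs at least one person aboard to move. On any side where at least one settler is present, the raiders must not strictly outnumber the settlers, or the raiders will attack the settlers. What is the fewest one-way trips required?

Following every safe sequence of crossings from the start, the most of the 12 that can be at the east bank as the rowboat arrives there on crossings 1, 3, 5 is 3, 5, 6 respectively; the best ever achieved is 6 of 12.
From crossing 7 on, no configuration arises that was not already reachable earlier: only 17 distinct safe configurations (who is on which side, and where the rowboat is) can ever be reached, none of them has everyone across, and every continuation just revisits them. They are: 0 settlers + 0 raiders across (rowboat back at the start); 0 settlers + 1 raider across (rowboat there); 0 settlers + 1 raider across (rowboat back at the start); 0 settlers + 2 raiders across (rowboat there); 0 settlers + 2 raiders across (rowboat back at the start); 0 settlers + 3 raiders across (rowboat there); 0 settlers + 3 raiders across (rowboat back at the start); 0 settlers + 4 raiders across (rowboat there); 0 settlers + 4 raiders across (rowboat back at the start); 0 settlers + 5 raiders across (rowboat there); 0 settlers + 5 raiders across (rowboat back at the start); 0 settlers + 6 raiders across (rowboat there); 1 settler + 1 raider across (rowboat there); 1 settler + 1 raider across (rowboat back at the start); 2 settlers + 2 raiders across (rowboat there); 2 settlers + 2 raiders across (rowboat back at the start); 3 settlers + 3 raiders across (rowboat there). So no valid plan exists.

impossible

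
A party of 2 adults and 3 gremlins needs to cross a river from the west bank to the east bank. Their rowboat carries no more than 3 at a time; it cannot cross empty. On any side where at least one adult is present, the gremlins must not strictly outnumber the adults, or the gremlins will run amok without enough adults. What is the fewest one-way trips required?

impossible

The gremlins already outnumber the adults at the west bank before anyone moves, so the starting position itself is disallowed.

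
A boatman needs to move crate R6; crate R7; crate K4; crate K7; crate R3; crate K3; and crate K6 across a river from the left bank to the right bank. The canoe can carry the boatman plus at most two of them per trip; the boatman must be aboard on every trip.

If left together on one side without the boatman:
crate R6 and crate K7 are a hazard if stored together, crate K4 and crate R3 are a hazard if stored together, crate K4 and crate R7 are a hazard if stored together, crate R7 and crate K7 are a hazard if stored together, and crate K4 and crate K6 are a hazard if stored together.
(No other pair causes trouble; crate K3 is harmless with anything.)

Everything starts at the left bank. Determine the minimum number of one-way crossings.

Counting alone: the boatman can take at most 2 across per trip to the right bank, so moving all 7 needs at least 4 loaded trips out, with a return between consecutive ones — at least 7 crossings.
The safety rule pushes this higher. Following every safe sequence of crossings, the most of the 7 that can be at the right bank as the canoe arrives there on crossing 7 is 6 — never all 7.
So no plan with fewer than 9 crossings exists, and this one achieves 9:
1. Boatman goes to the right bank with crate K4 and crate K7.  [the left bank: crate K3, crate K6, crate R3, crate R6, crate R7 | the right bank: crate K4, crate K7]
2. Boatman goes back to the left bank alone.  [the left bank: crate K3, crate K6, crate R3, crate R6, crate R7 | the right bank: crate K4, crate K7]
3. Boatman goes to the right bank with crate R6.  [the left bank: crate K3, crate K6, crate R3, crate R7 | the right bank: crate K4, crate K7, crate R6]
4. Boatman goes back to the left bank with crate K7.  [the left bank: crate K3, crate K6, crate K7, crate R3, crate R7 | the right bank: crate K4, crate R6]
5. Boatman goes to the right bank with crate R3 and crate R7.  [the left bank: crate K3, crate K6, crate K7 | the right bank: crate K4, crate R3, crate R6, crate R7]
6. Boatman goes back to the left bank with crate K4.  [the left bank: crate K3, crate K4, crate K6, crate K7 | the right bank: crate R3, crate R6, crate R7]
7. Boatman goes to the right bank with crate K3 and crate K6.  [the left bank: crate K4, crate K7 | the right bank: crate K3, crate K6, crate R3, crate R6, crate R7]
8. Boatman goes back to the left bank alone.  [the left bank: crate K4, crate K7 | the right bank: crate K3, crate K6, crate R3, crate R6, crate R7]
9. Boatman goes to the right bank with crate K4 and crate K7.  [the left bank: — | the right bank: crate K3, crate K4, crate K6, crate K7, crate R3, crate R6, crate R7]

9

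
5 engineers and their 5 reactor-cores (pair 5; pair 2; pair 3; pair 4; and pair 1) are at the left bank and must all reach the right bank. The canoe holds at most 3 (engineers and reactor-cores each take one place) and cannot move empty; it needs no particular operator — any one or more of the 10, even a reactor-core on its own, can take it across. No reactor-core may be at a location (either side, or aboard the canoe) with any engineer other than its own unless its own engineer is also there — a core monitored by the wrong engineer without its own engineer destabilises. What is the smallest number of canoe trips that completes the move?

Counting alone: each trip to the right bank takes at most 3 across and each return brings at least 1 back, so after t trips out (and t−1 returns) at most 3t − (t−1) of the 10 are across; that first reaches 10 at t = 5, so at least 9 crossings are needed.
The safety rule pushes this higher. Following every safe sequence of crossings, the most of the 10 that can be at the right bank as the canoe arrives there on crossing 9 is 9 — never all 10.
So no plan with fewer than 11 crossings exists, and this one achieves 11:
1. engineer 5 and reactor-core 5 cross → the right bank.
2. engineer 5 crosses ← the left bank.
3. reactor-core 2, reactor-core 3, and reactor-core 4 cross → the right bank.
4. reactor-core 5 crosses ← the left bank.
5. engineer 2, engineer 3, and engineer 4 cross → the right bank.
6. engineer 2 and reactor-core 2 cross ← the left bank.
7. engineer 1, engineer 2, and engineer 5 cross → the right bank.
8. reactor-core 3 crosses ← the left bank.
9. reactor-core 2 and reactor-core 5 cross → the right bank.
10. reactor-core 5 crosses ← the left bank.
11. reactor-core 1, reactor-core 3, and reactor-core 5 cross → the right bank.

11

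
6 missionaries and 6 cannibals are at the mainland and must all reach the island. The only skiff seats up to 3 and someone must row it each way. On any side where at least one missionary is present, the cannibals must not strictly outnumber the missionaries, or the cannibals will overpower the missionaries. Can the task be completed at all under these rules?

Following every safe sequence of crossings from the start, the most of the 12 that can be at the island as the skiff arrives there on crossings 1, 3, 5 is 3, 5, 6 respectively; the best ever achieved is 6 of 12.
From crossing 7 on, no configuration arises that was not already reachable earlier: only 17 distinct safe configurations (who is on which side, and where the skiff is) can ever be reached, none of them has everyone across, and every continuation just revisits them. They are: 0 missionaries + 0 cannibals across (skiff back at the start); 0 missionaries + 1 cannibal across (skiff there); 0 missionaries + 1 cannibal across (skiff back at the start); 0 missionaries + 2 cannibals across (skiff there); 0 missionaries + 2 cannibals across (skiff back at the start); 0 missionaries + 3 cannibals across (skiff there); 0 missionaries + 3 cannibals across (skiff back at the start); 0 missionaries + 4 cannibals across (skiff there); 0 missionaries + 4 cannibals across (skiff back at the start); 0 missionaries + 5 cannibals across (skiff there); 0 missionaries + 5 cannibals across (skiff back at the start); 0 missionaries + 6 cannibals across (skiff there); 1 missionary + 1 cannibal across (skiff there); 1 missionary + 1 cannibal across (skiff back at the start); 2 missionaries + 2 cannibals across (skiff there); 2 missionaries + 2 cannibals across (skiff back at the start); 3 missionaries + 3 cannibals across (skiff there). So no valid plan exists.

No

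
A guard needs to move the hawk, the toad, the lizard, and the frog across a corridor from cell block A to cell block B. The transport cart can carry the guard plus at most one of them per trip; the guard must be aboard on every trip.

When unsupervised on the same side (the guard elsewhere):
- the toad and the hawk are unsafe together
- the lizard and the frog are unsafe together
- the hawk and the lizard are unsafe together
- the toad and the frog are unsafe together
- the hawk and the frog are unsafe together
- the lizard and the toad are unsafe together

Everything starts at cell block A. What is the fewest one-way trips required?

impossible

Whatever the first load, the items left behind include a forbidden pair without the guard. No opening move is safe, so no plan exists.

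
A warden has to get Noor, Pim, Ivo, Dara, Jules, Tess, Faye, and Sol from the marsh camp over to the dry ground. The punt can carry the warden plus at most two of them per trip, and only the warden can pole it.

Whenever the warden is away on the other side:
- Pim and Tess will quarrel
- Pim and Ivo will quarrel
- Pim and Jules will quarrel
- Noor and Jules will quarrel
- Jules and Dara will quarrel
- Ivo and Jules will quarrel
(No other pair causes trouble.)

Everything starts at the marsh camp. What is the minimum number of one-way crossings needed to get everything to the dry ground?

13

Counting alone: the warden can take at most 2 across per trip to the dry ground, so moving all 8 needs at least 4 loaded trips out, with a return between consecutive ones — at least 7 crossings.
The safety rule pushes this higher. Following every safe sequence of crossings, the most of the 8 that can be at the dry ground as the punt arrives there on crossings 7, 9, 11 is 5, 6, 7 respectively — never all 8.
So no plan with fewer than 13 crossings exists, and this one achieves 13:
1. Warden goes to the dry ground with Jules and Pim.  [the marsh camp: Dara, Faye, Ivo, Noor, Sol, Tess | the dry ground: Jules, Pim]
2. Warden goes back to the marsh camp with Pim.  [the marsh camp: Dara, Faye, Ivo, Noor, Pim, Sol, Tess | the dry ground: Jules]
3. Warden goes to the dry ground with Noor and Pim.  [the marsh camp: Dara, Faye, Ivo, Sol, Tess | the dry ground: Jules, Noor, Pim]
4. Warden goes back to the marsh camp with Jules.  [the marsh camp: Dara, Faye, Ivo, Jules, Sol, Tess | the dry ground: Noor, Pim]
5. Warden goes to the dry ground with Dara and Ivo.  [the marsh camp: Faye, Jules, Sol, Tess | the dry ground: Dara, Ivo, Noor, Pim]
6. Warden goes back to the marsh camp with Pim.  [the marsh camp: Faye, Jules, Pim, Sol, Tess | the dry ground: Dara, Ivo, Noor]
7. Warden goes to the dry ground with Pim and Tess.  [the marsh camp: Faye, Jules, Sol | the dry ground: Dara, Ivo, Noor, Pim, Tess]
8. Warden goes back to the marsh camp with Pim.  [the marsh camp: Faye, Jules, Pim, Sol | the dry ground: Dara, Ivo, Noor, Tess]
9. Warden goes to the dry ground with Faye and Pim.  [the marsh camp: Jules, Sol | the dry ground: Dara, Faye, Ivo, Noor, Pim, Tess]
10. Warden goes back to the marsh camp with Pim.  [the marsh camp: Jules, Pim, Sol | the dry ground: Dara, Faye, Ivo, Noor, Tess]
11. Warden goes to the dry ground with Pim and Sol.  [the marsh camp: Jules | the dry ground: Dara, Faye, Ivo, Noor, Pim, Sol, Tess]
12. Warden goes back to the marsh camp with Pim.  [the marsh camp: Jules, Pim | the dry ground: Dara, Faye, Ivo, Noor, Sol, Tess]
13. Warden goes to the dry ground with Jules and Pim.  [the marsh camp: — | the dry ground: Dara, Faye, Ivo, Jules, Noor, Pim, Sol, Tess]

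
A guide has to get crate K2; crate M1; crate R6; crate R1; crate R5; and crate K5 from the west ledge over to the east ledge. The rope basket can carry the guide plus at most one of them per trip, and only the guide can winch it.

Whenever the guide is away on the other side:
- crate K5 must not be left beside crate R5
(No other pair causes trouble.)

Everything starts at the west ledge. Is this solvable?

1. Guide goes to the east ledge with crate R5.
2. Guide goes back to the west ledge alone.
3. Guide goes to the east ledge with crate K2.
4. Guide goes back to the west ledge alone.
5. Guide goes to the east ledge with crate M1.
6. Guide goes back to the west ledge alone.
7. Guide goes to the east ledge with crate R6.
8. Guide goes back to the west ledge alone.
9. Guide goes to the east ledge with crate R1.
10. Guide goes back to the west ledge alone.
11. Guide goes to the east ledge with crate K5.

Yes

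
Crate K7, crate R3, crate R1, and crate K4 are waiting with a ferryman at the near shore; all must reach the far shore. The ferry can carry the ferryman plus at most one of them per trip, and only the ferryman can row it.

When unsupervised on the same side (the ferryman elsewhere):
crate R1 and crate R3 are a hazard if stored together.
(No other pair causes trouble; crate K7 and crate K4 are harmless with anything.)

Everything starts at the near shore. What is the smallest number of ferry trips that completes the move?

7

Counting alone: the ferryman can take at most 1 across per trip to the far shore, so moving all 4 needs at least 4 loaded trips out, with a return between consecutive ones — at least 7 crossings.
The plan below uses exactly 7 crossings, so it is optimal:
1. Ferryman goes to the far shore with crate R3.
2. Ferryman goes back to the near shore alone.
3. Ferryman goes to the far shore with crate K7.
4. Ferryman goes back to the near shore alone.
5. Ferryman goes to the far shore with crate K4.
6. Ferryman goes back to the near shore alone.
7. Ferryman goes to the far shore with crate R1.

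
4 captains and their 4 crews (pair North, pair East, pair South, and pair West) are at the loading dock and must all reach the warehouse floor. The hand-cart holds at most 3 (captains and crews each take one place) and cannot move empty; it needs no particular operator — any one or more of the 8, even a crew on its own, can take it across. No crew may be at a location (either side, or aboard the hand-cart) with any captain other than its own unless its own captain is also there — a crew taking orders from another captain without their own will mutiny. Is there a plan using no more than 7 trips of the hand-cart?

Counting alone: each trip to the warehouse floor takes at most 3 across and each return brings at least 1 back, so after t trips out (and t−1 returns) at most 3t − (t−1) of the 8 are across; that first reaches 8 at t = 4, so at least 7 crossings are needed.
The safety rule pushes this higher. Following every safe sequence of crossings, the most of the 8 that can be at the warehouse floor as the hand-cart arrives there on crossing 7 is 7 — never all 8.
So the move cannot be finished within 7 crossings. (The shortest complete plan takes 9:)
1. captain North and crew North cross → the warehouse floor.
2. captain North crosses ← the loading dock.
3. captain East, captain North, and crew East cross → the warehouse floor.
4. captain North and crew North cross ← the loading dock.
5. captain North, captain South, and captain West cross → the warehouse floor.
6. crew East crosses ← the loading dock.
7. crew East and crew North cross → the warehouse floor.
8. crew North crosses ← the loading dock.
9. crew North, crew South, and crew West cross → the warehouse floor.

No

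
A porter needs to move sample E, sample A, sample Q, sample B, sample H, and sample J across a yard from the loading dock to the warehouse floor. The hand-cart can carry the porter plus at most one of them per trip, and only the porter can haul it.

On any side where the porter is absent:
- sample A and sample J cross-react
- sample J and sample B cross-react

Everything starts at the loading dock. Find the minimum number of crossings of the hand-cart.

Counting alone: the porter can take at most 1 across per trip to the warehouse floor, so moving all 6 needs at least 6 loaded trips out, with a return between consecutive ones — at least 11 crossings.
The safety rule pushes this higher. Following every safe sequence of crossings, the most of the 6 that can be at the warehouse floor as the hand-cart arrives there on crossing 11 is 5 — never all 6.
So no plan with fewer than 13 crossings exists, and this one achieves 13:
1. Porter goes to the warehouse floor with sample J.  [the loading dock: sample A, sample B, sample E, sample H, sample Q | the warehouse floor: sample J]
2. Porter goes back to the loading dock alone.  [the loading dock: sample A, sample B, sample E, sample H, sample Q | the warehouse floor: sample J]
3. Porter goes to the warehouse floor with sample E.  [the loading dock: sample A, sample B, sample H, sample Q | the warehouse floor: sample E, sample J]
4. Porter goes back to the loading dock alone.  [the loading dock: sample A, sample B, sample H, sample Q | the warehouse floor: sample E, sample J]
5. Porter goes to the warehouse floor with sample A.  [the loading dock: sample B, sample H, sample Q | the warehouse floor: sample A, sample E, sample J]
6. Porter goes back to the loading dock with sample J.  [the loading dock: sample B, sample H, sample J, sample Q | the warehouse floor: sample A, sample E]
7. Porter goes to the warehouse floor with sample B.  [the loading dock: sample H, sample J, sample Q | the warehouse floor: sample A, sample B, sample E]
8. Porter goes back to the loading dock alone.  [the loading dock: sample H, sample J, sample Q | the warehouse floor: sample A, sample B, sample E]
9. Porter goes to the warehouse floor with sample Q.  [the loading dock: sample H, sample J | the warehouse floor: sample A, sample B, sample E, sample Q]
10. Porter goes back to the loading dock alone.  [the loading dock: sample H, sample J | the warehouse floor: sample A, sample B, sample E, sample Q]
11. Porter goes to the warehouse floor with sample H.  [the loading dock: sample J | the warehouse floor: sample A, sample B, sample E, sample H, sample Q]
12. Porter goes back to the loading dock alone.  [the loading dock: sample J | the warehouse floor: sample A, sample B, sample E, sample H, sample Q]
13. Porter goes to the warehouse floor with sample J.  [the loading dock: — | the warehouse floor: sample A, sample B, sample E, sample H, sample J, sample Q]

13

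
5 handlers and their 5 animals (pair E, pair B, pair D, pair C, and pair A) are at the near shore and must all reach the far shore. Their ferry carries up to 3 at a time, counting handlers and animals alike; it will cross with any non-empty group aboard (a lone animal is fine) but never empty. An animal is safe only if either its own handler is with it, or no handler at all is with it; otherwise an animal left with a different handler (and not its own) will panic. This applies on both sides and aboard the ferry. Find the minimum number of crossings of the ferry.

Counting alone: each trip to the far shore takes at most 3 across and each return brings at least 1 back, so after t trips out (and t−1 returns) at most 3t − (t−1) of the 10 are across; that first reaches 10 at t = 5, so at least 9 crossings are needed.
The safety rule pushes this higher. Following every safe sequence of crossings, the most of the 10 that can be at the far shore as the ferry arrives there on crossing 9 is 9 — never all 10.
So no plan with fewer than 11 crossings exists, and this one achieves 11:
1. animal E and handler E cross → the far shore.
2. handler E crosses ← the near shore.
3. animal B, animal C, and animal D cross → the far shore.
4. animal E crosses ← the near shore.
5. handler B, handler C, and handler D cross → the far shore.
6. animal B and handler B cross ← the near shore.
7. handler A, handler B, and handler E cross → the far shore.
8. animal D crosses ← the near shore.
9. animal B and animal E cross → the far shore.
10. animal E crosses ← the near shore.
11. animal A, animal D, and animal E cross → the far shore.

11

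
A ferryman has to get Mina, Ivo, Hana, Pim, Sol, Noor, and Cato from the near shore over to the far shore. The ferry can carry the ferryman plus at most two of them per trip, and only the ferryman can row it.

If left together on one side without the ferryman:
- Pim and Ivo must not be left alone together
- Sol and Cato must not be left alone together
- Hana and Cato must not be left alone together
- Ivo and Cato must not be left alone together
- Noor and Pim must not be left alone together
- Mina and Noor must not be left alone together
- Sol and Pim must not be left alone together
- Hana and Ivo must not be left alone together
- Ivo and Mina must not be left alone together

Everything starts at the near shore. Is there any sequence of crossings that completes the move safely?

No

Whatever the first load, the items left behind include a forbidden pair without the ferryman. No opening move is safe, so no plan exists.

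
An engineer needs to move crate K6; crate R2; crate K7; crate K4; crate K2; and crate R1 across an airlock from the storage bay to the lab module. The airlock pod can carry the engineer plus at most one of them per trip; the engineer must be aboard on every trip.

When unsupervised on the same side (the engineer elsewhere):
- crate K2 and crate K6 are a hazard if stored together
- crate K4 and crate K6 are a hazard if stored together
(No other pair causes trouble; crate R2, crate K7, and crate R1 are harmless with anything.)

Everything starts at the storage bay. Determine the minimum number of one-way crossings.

Counting alone: the engineer can take at most 1 across per trip to the lab module, so moving all 6 needs at least 6 loaded trips out, with a return between consecutive ones — at least 11 crossings.
The safety rule pushes this higher. Following every safe sequence of crossings, the most of the 6 that can be at the lab module as the airlock pod arrives there on crossing 11 is 5 — never all 6.
So no plan with fewer than 13 crossings exists, and this one achieves 13:
1. Engineer goes to the lab module with crate K6.  [the storage bay: crate K2, crate K4, crate K7, crate R1, crate R2 | the lab module: crate K6]
2. Engineer goes back to the storage bay alone.  [the storage bay: crate K2, crate K4, crate K7, crate R1, crate R2 | the lab module: crate K6]
3. Engineer goes to the lab module with crate R2.  [the storage bay: crate K2, crate K4, crate K7, crate R1 | the lab module: crate K6, crate R2]
4. Engineer goes back to the storage bay alone.  [the storage bay: crate K2, crate K4, crate K7, crate R1 | the lab module: crate K6, crate R2]
5. Engineer goes to the lab module with crate K7.  [the storage bay: crate K2, crate K4, crate R1 | the lab module: crate K6, crate K7, crate R2]
6. Engineer goes back to the storage bay alone.  [the storage bay: crate K2, crate K4, crate R1 | the lab module: crate K6, crate K7, crate R2]
7. Engineer goes to the lab module with crate K4.  [the storage bay: crate K2, crate R1 | the lab module: crate K4, crate K6, crate K7, crate R2]
8. Engineer goes back to the storage bay with crate K6.  [the storage bay: crate K2, crate K6, crate R1 | the lab module: crate K4, crate K7, crate R2]
9. Engineer goes to the lab module with crate K2.  [the storage bay: crate K6, crate R1 | the lab module: crate K2, crate K4, crate K7, crate R2]
10. Engineer goes back to the storage bay alone.  [the storage bay: crate K6, crate R1 | the lab module: crate K2, crate K4, crate K7, crate R2]
11. Engineer goes to the lab module with crate R1.  [the storage bay: crate K6 | the lab module: crate K2, crate K4, crate K7, crate R1, crate R2]
12. Engineer goes back to the storage bay alone.  [the storage bay: crate K6 | the lab module: crate K2, crate K4, crate K7, crate R1, crate R2]
13. Engineer goes to the lab module with crate K6.  [the storage bay: — | the lab module: crate K2, crate K4, crate K6, crate K7, crate R1, crate R2]

13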